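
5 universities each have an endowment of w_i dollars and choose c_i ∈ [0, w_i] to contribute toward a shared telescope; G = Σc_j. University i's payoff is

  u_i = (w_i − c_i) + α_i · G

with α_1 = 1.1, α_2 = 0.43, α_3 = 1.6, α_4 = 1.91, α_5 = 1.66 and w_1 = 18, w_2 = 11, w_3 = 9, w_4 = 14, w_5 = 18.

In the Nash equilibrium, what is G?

59

∂u_i/∂c_i = α_i − 1, so university i contributes w_i if α_i > 1, else 0.
α_i > 1 for i ∈ {1, 3, 4, 5}; NE contributions (18, 0, 9, 14, 18), G = 59.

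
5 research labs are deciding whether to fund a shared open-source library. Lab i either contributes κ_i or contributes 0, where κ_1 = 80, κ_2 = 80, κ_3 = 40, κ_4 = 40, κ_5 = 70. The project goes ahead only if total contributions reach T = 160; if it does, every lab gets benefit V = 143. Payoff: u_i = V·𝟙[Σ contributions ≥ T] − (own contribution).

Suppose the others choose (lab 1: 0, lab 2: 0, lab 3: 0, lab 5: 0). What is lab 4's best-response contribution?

0

Others' total = 0. Even contributing 40 gives 40 < 160: no benefit either way.
Best response: 0.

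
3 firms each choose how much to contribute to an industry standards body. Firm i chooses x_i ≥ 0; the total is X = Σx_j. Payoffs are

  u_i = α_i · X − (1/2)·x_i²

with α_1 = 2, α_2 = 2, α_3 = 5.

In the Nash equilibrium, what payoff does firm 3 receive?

Firm i's FOC: ∂u_i/∂x_i = α_i − x_i = 0, so x_i* = α_i.
NE contributions = (2, 2, 5); X = 9.
u_3 = α_3·X − ½·(x_3)² = 5·9 − ½·5² = 32.5.

32.5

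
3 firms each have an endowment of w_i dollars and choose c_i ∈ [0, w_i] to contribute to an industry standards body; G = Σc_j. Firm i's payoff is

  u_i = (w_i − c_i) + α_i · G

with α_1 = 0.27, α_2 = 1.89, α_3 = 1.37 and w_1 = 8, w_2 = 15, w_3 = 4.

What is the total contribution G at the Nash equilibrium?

19

∂u_i/∂c_i = α_i − 1, so firm i contributes w_i if α_i > 1, else 0.
α_i > 1 for i ∈ {2, 3}; NE contributions (0, 15, 4), G = 19.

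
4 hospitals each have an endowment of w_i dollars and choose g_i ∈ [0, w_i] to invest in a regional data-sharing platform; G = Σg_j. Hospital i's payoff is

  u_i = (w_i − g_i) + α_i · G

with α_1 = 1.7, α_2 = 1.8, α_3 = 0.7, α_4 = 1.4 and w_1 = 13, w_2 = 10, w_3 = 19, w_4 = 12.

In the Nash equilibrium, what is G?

35

∂u_i/∂g_i = α_i − 1, so hospital i contributes w_i if α_i > 1, else 0.
α_i > 1 for i ∈ {1, 2, 4}; NE contributions (13, 10, 0, 12), G = 35.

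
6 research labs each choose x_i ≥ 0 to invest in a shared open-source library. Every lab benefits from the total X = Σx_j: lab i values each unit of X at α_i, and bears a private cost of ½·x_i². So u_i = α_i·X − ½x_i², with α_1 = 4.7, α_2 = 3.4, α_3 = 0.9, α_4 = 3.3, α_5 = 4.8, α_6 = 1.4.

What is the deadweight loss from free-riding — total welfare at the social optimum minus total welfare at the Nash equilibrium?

Lab i's FOC: ∂u_i/∂x_i = α_i − x_i = 0, so x_i* = α_i.
NE contributions = (4.7, 3.4, 0.9, 3.3, 4.8, 1.4); X = 18.5.
W^NE = (Σα)·X − ½Σα_i² = 18.5² − ½·70.35 = 307.075.
Planner sets x_i = Σα_j = 18.5 for every i, so X^SO = 6·18.5 = 111.
W^SO = (Σα)·X^SO − ½·6·(Σα)² = (6/2)·18.5² = 1026.75.
Deadweight loss = W^SO − W^NE = 719.675.

719.675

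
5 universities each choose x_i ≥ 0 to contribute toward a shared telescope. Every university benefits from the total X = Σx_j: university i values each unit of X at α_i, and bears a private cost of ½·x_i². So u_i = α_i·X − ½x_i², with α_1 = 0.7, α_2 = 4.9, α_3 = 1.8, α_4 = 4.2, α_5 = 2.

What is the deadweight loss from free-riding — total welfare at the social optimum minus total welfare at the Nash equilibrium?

302.13

University i's FOC: ∂u_i/∂x_i = α_i − x_i = 0, so x_i* = α_i.
NE contributions = (0.7, 4.9, 1.8, 4.2, 2); X = 13.6.
W^NE = (Σα)·X − ½Σα_i² = 13.6² − ½·49.38 = 160.27.
Planner sets x_i = Σα_j = 13.6 for every i, so X^SO = 5·13.6 = 68.
W^SO = (Σα)·X^SO − ½·5·(Σα)² = (5/2)·13.6² = 462.4.
Deadweight loss = W^SO − W^NE = 302.13.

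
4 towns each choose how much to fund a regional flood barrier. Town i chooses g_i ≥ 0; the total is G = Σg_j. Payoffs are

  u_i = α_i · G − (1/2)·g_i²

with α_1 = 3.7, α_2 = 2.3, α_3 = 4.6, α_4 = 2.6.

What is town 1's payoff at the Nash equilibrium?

Town i's FOC: ∂u_i/∂g_i = α_i − g_i = 0, so g_i* = α_i.
NE contributions = (3.7, 2.3, 4.6, 2.6); G = 13.2.
u_1 = α_1·G − ½·(g_1)² = 3.7·13.2 − ½·3.7² = 41.995.

41.995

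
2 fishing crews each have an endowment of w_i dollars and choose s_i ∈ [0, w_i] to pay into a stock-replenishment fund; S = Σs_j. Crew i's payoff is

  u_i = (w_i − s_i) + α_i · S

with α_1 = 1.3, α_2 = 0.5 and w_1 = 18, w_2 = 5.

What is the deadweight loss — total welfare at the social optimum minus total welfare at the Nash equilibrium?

4

∂u_i/∂s_i = α_i − 1, so crew i contributes w_i if α_i > 1, else 0.
α_i > 1 for i ∈ {1}; NE contributions (18, 0), S = 18.
W^NE = Σw_i − S^NE + (Σα_i)·S^NE = 23 + 0.8·18 = 37.4.
Planner: ∂(Σu_j)/∂s_i = Σα_j − 1 = 0.8 > 0, so everyone contributes w_i; S^SO = 23, W^SO = 23 + 0.8·23 = 41.4.
Deadweight loss = 4.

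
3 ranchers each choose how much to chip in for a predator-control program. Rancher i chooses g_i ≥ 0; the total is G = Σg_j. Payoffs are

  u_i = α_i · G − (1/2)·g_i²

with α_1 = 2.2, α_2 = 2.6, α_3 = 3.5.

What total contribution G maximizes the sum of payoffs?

24.9

Planner FOC: ∂(Σu_j)/∂g_i = (Σα_j) − g_i = 0, so g_i^SO = Σα_j = 8.3 for every i; G^SO = 24.9.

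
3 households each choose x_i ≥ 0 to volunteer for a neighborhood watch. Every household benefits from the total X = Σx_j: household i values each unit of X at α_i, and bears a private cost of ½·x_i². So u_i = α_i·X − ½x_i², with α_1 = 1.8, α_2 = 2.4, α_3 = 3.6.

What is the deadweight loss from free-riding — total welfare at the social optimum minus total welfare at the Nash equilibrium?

Household i's FOC: ∂u_i/∂x_i = α_i − x_i = 0, so x_i* = α_i.
NE contributions = (1.8, 2.4, 3.6); X = 7.8.
W^NE = (Σα)·X − ½Σα_i² = 7.8² − ½·21.96 = 49.86.
Planner sets x_i = Σα_j = 7.8 for every i, so X^SO = 3·7.8 = 23.4.
W^SO = (Σα)·X^SO − ½·3·(Σα)² = (3/2)·7.8² = 91.26.
Deadweight loss = W^SO − W^NE = 41.4.

41.4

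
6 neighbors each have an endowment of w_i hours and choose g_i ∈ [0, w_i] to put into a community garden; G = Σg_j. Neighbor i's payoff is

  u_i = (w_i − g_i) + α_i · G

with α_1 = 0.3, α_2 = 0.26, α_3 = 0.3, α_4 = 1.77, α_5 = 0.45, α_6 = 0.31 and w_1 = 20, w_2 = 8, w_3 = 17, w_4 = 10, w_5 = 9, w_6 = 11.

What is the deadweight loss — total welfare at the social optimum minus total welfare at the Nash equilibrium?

155.35

∂u_i/∂g_i = α_i − 1, so neighbor i contributes w_i if α_i > 1, else 0.
α_i > 1 for i ∈ {4}; NE contributions (0, 0, 0, 10, 0, 0), G = 10.
W^NE = Σw_i − G^NE + (Σα_i)·G^NE = 75 + 2.39·10 = 98.9.
Planner: ∂(Σu_j)/∂g_i = Σα_j − 1 = 2.39 > 0, so everyone contributes w_i; G^SO = 75, W^SO = 75 + 2.39·75 = 254.25.
Deadweight loss = 155.35.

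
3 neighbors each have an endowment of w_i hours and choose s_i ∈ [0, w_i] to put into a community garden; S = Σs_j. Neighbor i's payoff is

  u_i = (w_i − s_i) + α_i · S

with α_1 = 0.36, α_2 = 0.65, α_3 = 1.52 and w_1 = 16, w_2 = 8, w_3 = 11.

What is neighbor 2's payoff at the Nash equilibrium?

∂u_i/∂s_i = α_i − 1, so neighbor i contributes w_i if α_i > 1, else 0.
α_i > 1 for i ∈ {3}; NE contributions (0, 0, 11), S = 11.
u_2 = (8 − 0) + 0.65·11 = 15.15.

15.15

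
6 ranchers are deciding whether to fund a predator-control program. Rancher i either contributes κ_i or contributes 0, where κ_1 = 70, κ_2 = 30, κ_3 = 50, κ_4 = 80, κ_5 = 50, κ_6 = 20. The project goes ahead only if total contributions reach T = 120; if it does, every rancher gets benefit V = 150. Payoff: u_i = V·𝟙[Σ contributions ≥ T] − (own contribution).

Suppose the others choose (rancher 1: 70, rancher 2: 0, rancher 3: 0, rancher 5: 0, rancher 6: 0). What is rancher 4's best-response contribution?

Others' total = 70. Contributing 80 brings total to 150 ≥ 120: gain V − κ_4 = 70.
Best response: 80.

80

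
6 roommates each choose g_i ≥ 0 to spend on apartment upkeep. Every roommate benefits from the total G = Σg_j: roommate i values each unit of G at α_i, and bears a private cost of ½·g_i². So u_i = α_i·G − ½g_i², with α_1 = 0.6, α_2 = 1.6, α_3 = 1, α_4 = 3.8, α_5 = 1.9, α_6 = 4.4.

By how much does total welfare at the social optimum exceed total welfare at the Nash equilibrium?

374.445

Roommate i's FOC: ∂u_i/∂g_i = α_i − g_i = 0, so g_i* = α_i.
NE contributions = (0.6, 1.6, 1, 3.8, 1.9, 4.4); G = 13.3.
W^NE = (Σα)·G − ½Σα_i² = 13.3² − ½·41.33 = 156.225.
Planner sets g_i = Σα_j = 13.3 for every i, so G^SO = 6·13.3 = 79.8.
W^SO = (Σα)·G^SO − ½·6·(Σα)² = (6/2)·13.3² = 530.67.
Deadweight loss = W^SO − W^NE = 374.445.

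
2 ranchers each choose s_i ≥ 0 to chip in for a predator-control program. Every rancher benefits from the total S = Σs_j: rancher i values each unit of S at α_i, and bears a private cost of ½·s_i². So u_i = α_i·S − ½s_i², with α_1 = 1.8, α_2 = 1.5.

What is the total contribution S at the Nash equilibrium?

Rancher i's FOC: ∂u_i/∂s_i = α_i − s_i = 0, so s_i* = α_i.
NE contributions = (1.8, 1.5); S = 3.3.

3.3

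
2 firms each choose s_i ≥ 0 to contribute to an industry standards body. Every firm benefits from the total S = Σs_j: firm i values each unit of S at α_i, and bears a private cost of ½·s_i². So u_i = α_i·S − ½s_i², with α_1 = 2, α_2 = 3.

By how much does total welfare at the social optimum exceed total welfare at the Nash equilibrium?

Firm i's FOC: ∂u_i/∂s_i = α_i − s_i = 0, so s_i* = α_i.
NE contributions = (2, 3); S = 5.
W^NE = (Σα)·S − ½Σα_i² = 5² − ½·13 = 18.5.
Planner sets s_i = Σα_j = 5 for every i, so S^SO = 2·5 = 10.
W^SO = (Σα)·S^SO − ½·2·(Σα)² = (2/2)·5² = 25.
Deadweight loss = W^SO − W^NE = 6.5.

6.5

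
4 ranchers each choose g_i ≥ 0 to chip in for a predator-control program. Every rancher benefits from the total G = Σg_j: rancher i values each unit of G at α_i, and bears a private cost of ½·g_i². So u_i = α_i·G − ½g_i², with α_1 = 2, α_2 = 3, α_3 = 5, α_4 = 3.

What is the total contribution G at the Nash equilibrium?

13

Rancher i's FOC: ∂u_i/∂g_i = α_i − g_i = 0, so g_i* = α_i.
NE contributions = (2, 3, 5, 3); G = 13.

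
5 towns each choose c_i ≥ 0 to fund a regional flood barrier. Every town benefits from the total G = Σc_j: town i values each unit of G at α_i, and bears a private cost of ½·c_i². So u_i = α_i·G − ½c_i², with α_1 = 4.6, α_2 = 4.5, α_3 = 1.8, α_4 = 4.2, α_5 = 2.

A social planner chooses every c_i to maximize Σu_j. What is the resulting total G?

85.5

Planner FOC: ∂(Σu_j)/∂c_i = (Σα_j) − c_i = 0, so c_i^SO = Σα_j = 17.1 for every i; G^SO = 85.5.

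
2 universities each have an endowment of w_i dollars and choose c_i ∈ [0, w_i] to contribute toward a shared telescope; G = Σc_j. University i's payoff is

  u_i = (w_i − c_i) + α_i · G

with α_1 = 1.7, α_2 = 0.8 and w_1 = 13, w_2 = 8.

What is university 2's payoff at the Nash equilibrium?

18.4

∂u_i/∂c_i = α_i − 1, so university i contributes w_i if α_i > 1, else 0.
α_i > 1 for i ∈ {1}; NE contributions (13, 0), G = 13.
u_2 = (8 − 0) + 0.8·13 = 18.4.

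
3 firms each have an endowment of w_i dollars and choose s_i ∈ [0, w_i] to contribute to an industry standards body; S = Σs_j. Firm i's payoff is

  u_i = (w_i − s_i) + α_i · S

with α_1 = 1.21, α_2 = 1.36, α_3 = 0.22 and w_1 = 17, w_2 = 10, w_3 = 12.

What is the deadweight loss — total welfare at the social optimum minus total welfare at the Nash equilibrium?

∂u_i/∂s_i = α_i − 1, so firm i contributes w_i if α_i > 1, else 0.
α_i > 1 for i ∈ {1, 2}; NE contributions (17, 10, 0), S = 27.
W^NE = Σw_i − S^NE + (Σα_i)·S^NE = 39 + 1.79·27 = 87.33.
Planner: ∂(Σu_j)/∂s_i = Σα_j − 1 = 1.79 > 0, so everyone contributes w_i; S^SO = 39, W^SO = 39 + 1.79·39 = 108.81.
Deadweight loss = 21.48.

21.48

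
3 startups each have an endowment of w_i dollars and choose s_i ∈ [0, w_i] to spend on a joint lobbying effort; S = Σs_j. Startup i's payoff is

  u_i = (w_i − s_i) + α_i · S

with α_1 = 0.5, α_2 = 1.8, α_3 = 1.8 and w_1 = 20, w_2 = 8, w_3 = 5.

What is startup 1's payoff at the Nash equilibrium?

26.5

∂u_i/∂s_i = α_i − 1, so startup i contributes w_i if α_i > 1, else 0.
α_i > 1 for i ∈ {2, 3}; NE contributions (0, 8, 5), S = 13.
u_1 = (20 − 0) + 0.5·13 = 26.5.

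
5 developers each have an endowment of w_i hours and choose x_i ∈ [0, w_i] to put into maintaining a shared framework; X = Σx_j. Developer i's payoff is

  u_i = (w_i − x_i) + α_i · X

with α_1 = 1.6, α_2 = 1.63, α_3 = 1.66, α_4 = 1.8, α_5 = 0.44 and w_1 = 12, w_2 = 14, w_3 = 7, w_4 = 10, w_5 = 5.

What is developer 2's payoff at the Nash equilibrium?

∂u_i/∂x_i = α_i − 1, so developer i contributes w_i if α_i > 1, else 0.
α_i > 1 for i ∈ {1, 2, 3, 4}; NE contributions (12, 14, 7, 10, 0), X = 43.
u_2 = (14 − 14) + 1.63·43 = 70.09.

70.09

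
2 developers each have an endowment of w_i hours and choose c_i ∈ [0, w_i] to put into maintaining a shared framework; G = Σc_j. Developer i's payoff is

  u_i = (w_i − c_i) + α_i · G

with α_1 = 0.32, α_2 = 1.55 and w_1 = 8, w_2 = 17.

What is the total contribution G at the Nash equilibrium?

17

∂u_i/∂c_i = α_i − 1, so developer i contributes w_i if α_i > 1, else 0.
α_i > 1 for i ∈ {2}; NE contributions (0, 17), G = 17.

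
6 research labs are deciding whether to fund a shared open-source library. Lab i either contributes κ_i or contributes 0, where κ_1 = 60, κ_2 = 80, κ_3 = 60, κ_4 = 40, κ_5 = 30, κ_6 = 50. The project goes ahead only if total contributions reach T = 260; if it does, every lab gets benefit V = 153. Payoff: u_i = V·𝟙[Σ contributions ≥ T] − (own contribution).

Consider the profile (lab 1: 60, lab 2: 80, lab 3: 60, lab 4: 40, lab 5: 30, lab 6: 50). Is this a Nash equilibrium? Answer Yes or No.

No

Total = 320 ≥ 260: provided.
Lab 1 (pledges 60, payoff 93): dropping to 0 → total 260, payoff 153. Profitable deviation.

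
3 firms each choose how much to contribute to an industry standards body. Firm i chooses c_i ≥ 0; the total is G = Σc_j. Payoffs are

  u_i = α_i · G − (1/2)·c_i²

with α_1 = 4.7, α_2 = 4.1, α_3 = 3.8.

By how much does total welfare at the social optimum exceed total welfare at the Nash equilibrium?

Firm i's FOC: ∂u_i/∂c_i = α_i − c_i = 0, so c_i* = α_i.
NE contributions = (4.7, 4.1, 3.8); G = 12.6.
W^NE = (Σα)·G − ½Σα_i² = 12.6² − ½·53.34 = 132.09.
Planner sets c_i = Σα_j = 12.6 for every i, so G^SO = 3·12.6 = 37.8.
W^SO = (Σα)·G^SO − ½·3·(Σα)² = (3/2)·12.6² = 238.14.
Deadweight loss = W^SO − W^NE = 106.05.

106.05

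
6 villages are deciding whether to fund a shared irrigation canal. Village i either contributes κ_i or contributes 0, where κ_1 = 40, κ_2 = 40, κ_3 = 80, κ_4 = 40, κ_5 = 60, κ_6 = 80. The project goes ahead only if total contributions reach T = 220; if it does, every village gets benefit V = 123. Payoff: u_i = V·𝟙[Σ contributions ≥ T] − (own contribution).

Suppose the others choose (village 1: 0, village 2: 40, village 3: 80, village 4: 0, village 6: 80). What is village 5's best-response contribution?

60

Others' total = 200. Contributing 60 brings total to 260 ≥ 220: gain V − κ_5 = 63.
Best response: 60.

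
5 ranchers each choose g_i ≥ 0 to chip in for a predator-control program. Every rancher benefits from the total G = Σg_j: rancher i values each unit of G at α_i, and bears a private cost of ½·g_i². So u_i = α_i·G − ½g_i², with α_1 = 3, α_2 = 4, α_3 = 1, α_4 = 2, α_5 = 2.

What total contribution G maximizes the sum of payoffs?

60

Planner FOC: ∂(Σu_j)/∂g_i = (Σα_j) − g_i = 0, so g_i^SO = Σα_j = 12 for every i; G^SO = 60.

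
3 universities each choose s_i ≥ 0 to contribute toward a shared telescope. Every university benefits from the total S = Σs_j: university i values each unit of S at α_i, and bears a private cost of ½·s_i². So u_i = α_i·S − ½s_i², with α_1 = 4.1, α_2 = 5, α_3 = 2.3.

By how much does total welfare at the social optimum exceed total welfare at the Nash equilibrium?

University i's FOC: ∂u_i/∂s_i = α_i − s_i = 0, so s_i* = α_i.
NE contributions = (4.1, 5, 2.3); S = 11.4.
W^NE = (Σα)·S − ½Σα_i² = 11.4² − ½·47.1 = 106.41.
Planner sets s_i = Σα_j = 11.4 for every i, so S^SO = 3·11.4 = 34.2.
W^SO = (Σα)·S^SO − ½·3·(Σα)² = (3/2)·11.4² = 194.94.
Deadweight loss = W^SO − W^NE = 88.53.

88.53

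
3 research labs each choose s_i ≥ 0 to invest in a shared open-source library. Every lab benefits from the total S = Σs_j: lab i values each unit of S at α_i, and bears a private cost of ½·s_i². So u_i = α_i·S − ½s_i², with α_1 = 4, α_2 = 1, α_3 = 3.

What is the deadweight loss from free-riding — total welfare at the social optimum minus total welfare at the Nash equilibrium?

Lab i's FOC: ∂u_i/∂s_i = α_i − s_i = 0, so s_i* = α_i.
NE contributions = (4, 1, 3); S = 8.
W^NE = (Σα)·S − ½Σα_i² = 8² − ½·26 = 51.
Planner sets s_i = Σα_j = 8 for every i, so S^SO = 3·8 = 24.
W^SO = (Σα)·S^SO − ½·3·(Σα)² = (3/2)·8² = 96.
Deadweight loss = W^SO − W^NE = 45.

45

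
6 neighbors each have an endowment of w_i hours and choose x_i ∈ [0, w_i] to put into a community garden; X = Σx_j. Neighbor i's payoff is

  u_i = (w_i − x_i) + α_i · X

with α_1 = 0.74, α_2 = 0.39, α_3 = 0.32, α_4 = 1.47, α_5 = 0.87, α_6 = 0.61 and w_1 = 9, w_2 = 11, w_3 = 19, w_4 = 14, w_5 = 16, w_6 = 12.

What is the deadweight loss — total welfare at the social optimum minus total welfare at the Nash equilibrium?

227.8

∂u_i/∂x_i = α_i − 1, so neighbor i contributes w_i if α_i > 1, else 0.
α_i > 1 for i ∈ {4}; NE contributions (0, 0, 0, 14, 0, 0), X = 14.
W^NE = Σw_i − X^NE + (Σα_i)·X^NE = 81 + 3.4·14 = 128.6.
Planner: ∂(Σu_j)/∂x_i = Σα_j − 1 = 3.4 > 0, so everyone contributes w_i; X^SO = 81, W^SO = 81 + 3.4·81 = 356.4.
Deadweight loss = 227.8.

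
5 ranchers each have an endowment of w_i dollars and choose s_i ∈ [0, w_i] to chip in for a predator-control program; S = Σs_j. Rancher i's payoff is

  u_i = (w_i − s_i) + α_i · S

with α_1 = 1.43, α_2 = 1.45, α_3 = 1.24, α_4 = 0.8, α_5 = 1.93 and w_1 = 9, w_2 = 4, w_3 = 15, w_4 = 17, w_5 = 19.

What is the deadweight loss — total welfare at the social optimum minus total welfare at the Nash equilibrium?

99.45

∂u_i/∂s_i = α_i − 1, so rancher i contributes w_i if α_i > 1, else 0.
α_i > 1 for i ∈ {1, 2, 3, 5}; NE contributions (9, 4, 15, 0, 19), S = 47.
W^NE = Σw_i − S^NE + (Σα_i)·S^NE = 64 + 5.85·47 = 338.95.
Planner: ∂(Σu_j)/∂s_i = Σα_j − 1 = 5.85 > 0, so everyone contributes w_i; S^SO = 64, W^SO = 64 + 5.85·64 = 438.4.
Deadweight loss = 99.45.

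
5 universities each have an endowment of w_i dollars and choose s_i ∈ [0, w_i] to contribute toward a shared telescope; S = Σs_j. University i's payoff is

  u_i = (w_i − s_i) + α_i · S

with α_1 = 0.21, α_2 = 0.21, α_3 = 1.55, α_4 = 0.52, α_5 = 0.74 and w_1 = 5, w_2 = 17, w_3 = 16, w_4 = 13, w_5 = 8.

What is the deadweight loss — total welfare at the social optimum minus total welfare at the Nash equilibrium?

95.89

∂u_i/∂s_i = α_i − 1, so university i contributes w_i if α_i > 1, else 0.
α_i > 1 for i ∈ {3}; NE contributions (0, 0, 16, 0, 0), S = 16.
W^NE = Σw_i − S^NE + (Σα_i)·S^NE = 59 + 2.23·16 = 94.68.
Planner: ∂(Σu_j)/∂s_i = Σα_j − 1 = 2.23 > 0, so everyone contributes w_i; S^SO = 59, W^SO = 59 + 2.23·59 = 190.57.
Deadweight loss = 95.89.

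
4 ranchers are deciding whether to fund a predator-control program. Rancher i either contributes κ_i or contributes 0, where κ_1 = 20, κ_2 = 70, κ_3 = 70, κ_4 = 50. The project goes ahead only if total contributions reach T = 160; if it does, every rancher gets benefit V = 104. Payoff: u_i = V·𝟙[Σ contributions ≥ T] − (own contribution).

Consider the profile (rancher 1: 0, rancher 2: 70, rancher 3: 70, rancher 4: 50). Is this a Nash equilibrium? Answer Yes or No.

Total = 190 ≥ 160: provided.
Rancher 1 (pledges 0, payoff 104): pledging 20 → total 210, payoff 84. No gain.
Rancher 2 (pledges 70, payoff 34): dropping to 0 → total 120, payoff 0. No gain.
Rancher 3 (pledges 70, payoff 34): dropping to 0 → total 120, payoff 0. No gain.
Rancher 4 (pledges 50, payoff 54): dropping to 0 → total 140, payoff 0. No gain.

Yes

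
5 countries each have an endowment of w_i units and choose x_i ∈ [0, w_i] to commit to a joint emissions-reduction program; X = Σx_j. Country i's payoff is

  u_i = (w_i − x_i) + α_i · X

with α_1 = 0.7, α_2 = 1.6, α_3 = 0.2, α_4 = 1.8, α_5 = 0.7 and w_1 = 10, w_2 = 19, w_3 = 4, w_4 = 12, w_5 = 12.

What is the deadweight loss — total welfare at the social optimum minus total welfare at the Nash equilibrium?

104

∂u_i/∂x_i = α_i − 1, so country i contributes w_i if α_i > 1, else 0.
α_i > 1 for i ∈ {2, 4}; NE contributions (0, 19, 0, 12, 0), X = 31.
W^NE = Σw_i − X^NE + (Σα_i)·X^NE = 57 + 4·31 = 181.
Planner: ∂(Σu_j)/∂x_i = Σα_j − 1 = 4 > 0, so everyone contributes w_i; X^SO = 57, W^SO = 57 + 4·57 = 285.
Deadweight loss = 104.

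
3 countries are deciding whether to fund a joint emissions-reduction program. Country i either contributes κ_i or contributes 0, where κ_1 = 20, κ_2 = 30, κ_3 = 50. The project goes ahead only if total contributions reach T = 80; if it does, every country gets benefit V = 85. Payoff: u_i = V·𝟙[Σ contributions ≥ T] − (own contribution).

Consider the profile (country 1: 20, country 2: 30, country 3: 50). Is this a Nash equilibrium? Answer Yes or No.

Total = 100 ≥ 80: provided.
Country 1 (pledges 20, payoff 65): dropping to 0 → total 80, payoff 85. Profitable deviation.

No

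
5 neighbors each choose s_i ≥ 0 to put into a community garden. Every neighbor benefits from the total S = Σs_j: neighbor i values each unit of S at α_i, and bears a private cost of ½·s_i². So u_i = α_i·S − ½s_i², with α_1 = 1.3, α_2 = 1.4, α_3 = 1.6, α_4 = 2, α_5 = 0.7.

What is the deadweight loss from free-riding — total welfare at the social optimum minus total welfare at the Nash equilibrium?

78.85

Neighbor i's FOC: ∂u_i/∂s_i = α_i − s_i = 0, so s_i* = α_i.
NE contributions = (1.3, 1.4, 1.6, 2, 0.7); S = 7.
W^NE = (Σα)·S − ½Σα_i² = 7² − ½·10.7 = 43.65.
Planner sets s_i = Σα_j = 7 for every i, so S^SO = 5·7 = 35.
W^SO = (Σα)·S^SO − ½·5·(Σα)² = (5/2)·7² = 122.5.
Deadweight loss = W^SO − W^NE = 78.85.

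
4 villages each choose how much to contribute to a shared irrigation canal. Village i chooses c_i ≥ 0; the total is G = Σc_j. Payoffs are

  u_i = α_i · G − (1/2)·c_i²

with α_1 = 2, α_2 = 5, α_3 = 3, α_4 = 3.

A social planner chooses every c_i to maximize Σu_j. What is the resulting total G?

Planner FOC: ∂(Σu_j)/∂c_i = (Σα_j) − c_i = 0, so c_i^SO = Σα_j = 13 for every i; G^SO = 52.

52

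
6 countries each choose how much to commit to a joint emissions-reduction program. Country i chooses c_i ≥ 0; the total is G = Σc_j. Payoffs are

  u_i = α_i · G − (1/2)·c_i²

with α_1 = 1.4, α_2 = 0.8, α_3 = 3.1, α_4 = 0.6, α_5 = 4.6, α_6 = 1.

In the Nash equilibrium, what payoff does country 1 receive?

Country i's FOC: ∂u_i/∂c_i = α_i − c_i = 0, so c_i* = α_i.
NE contributions = (1.4, 0.8, 3.1, 0.6, 4.6, 1); G = 11.5.
u_1 = α_1·G − ½·(c_1)² = 1.4·11.5 − ½·1.4² = 15.12.

15.12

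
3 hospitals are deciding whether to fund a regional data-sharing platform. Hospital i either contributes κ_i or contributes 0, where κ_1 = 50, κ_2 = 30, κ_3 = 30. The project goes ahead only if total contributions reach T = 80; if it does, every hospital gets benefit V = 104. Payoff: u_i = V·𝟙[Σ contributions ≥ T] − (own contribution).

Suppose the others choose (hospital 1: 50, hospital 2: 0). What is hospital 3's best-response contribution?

Others' total = 50. Contributing 30 brings total to 80 ≥ 80: gain V − κ_3 = 74.
Best response: 30.

30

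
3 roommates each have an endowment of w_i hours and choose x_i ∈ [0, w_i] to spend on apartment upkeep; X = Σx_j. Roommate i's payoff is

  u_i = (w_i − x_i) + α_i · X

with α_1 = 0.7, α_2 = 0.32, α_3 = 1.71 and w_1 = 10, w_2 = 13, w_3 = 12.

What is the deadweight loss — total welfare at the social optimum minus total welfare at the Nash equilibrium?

∂u_i/∂x_i = α_i − 1, so roommate i contributes w_i if α_i > 1, else 0.
α_i > 1 for i ∈ {3}; NE contributions (0, 0, 12), X = 12.
W^NE = Σw_i − X^NE + (Σα_i)·X^NE = 35 + 1.73·12 = 55.76.
Planner: ∂(Σu_j)/∂x_i = Σα_j − 1 = 1.73 > 0, so everyone contributes w_i; X^SO = 35, W^SO = 35 + 1.73·35 = 95.55.
Deadweight loss = 39.79.

39.79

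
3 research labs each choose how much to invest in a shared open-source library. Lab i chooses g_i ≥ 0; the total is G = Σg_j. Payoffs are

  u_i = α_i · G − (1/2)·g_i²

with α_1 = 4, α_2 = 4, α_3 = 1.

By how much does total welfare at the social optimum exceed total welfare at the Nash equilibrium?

57

Lab i's FOC: ∂u_i/∂g_i = α_i − g_i = 0, so g_i* = α_i.
NE contributions = (4, 4, 1); G = 9.
W^NE = (Σα)·G − ½Σα_i² = 9² − ½·33 = 64.5.
Planner sets g_i = Σα_j = 9 for every i, so G^SO = 3·9 = 27.
W^SO = (Σα)·G^SO − ½·3·(Σα)² = (3/2)·9² = 121.5.
Deadweight loss = W^SO − W^NE = 57.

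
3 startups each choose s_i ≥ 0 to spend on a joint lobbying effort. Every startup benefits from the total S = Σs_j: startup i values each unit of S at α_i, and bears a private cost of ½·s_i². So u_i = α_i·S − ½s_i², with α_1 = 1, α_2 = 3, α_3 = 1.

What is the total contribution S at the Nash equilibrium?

5

Startup i's FOC: ∂u_i/∂s_i = α_i − s_i = 0, so s_i* = α_i.
NE contributions = (1, 3, 1); S = 5.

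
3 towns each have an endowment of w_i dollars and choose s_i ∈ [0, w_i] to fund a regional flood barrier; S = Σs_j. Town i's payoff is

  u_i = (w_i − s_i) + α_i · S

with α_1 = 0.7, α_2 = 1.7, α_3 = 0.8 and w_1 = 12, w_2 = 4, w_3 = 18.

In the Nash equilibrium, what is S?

∂u_i/∂s_i = α_i − 1, so town i contributes w_i if α_i > 1, else 0.
α_i > 1 for i ∈ {2}; NE contributions (0, 4, 0), S = 4.

4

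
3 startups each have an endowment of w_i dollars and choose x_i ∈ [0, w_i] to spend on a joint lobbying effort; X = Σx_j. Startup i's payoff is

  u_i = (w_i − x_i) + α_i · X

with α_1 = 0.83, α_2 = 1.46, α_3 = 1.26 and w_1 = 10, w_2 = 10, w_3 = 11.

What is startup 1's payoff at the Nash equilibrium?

∂u_i/∂x_i = α_i − 1, so startup i contributes w_i if α_i > 1, else 0.
α_i > 1 for i ∈ {2, 3}; NE contributions (0, 10, 11), X = 21.
u_1 = (10 − 0) + 0.83·21 = 27.43.

27.43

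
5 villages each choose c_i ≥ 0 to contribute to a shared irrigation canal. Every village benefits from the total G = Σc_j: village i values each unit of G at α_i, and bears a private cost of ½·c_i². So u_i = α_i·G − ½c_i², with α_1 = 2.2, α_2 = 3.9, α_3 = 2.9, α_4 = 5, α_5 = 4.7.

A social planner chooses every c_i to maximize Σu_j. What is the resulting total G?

93.5

Planner FOC: ∂(Σu_j)/∂c_i = (Σα_j) − c_i = 0, so c_i^SO = Σα_j = 18.7 for every i; G^SO = 93.5.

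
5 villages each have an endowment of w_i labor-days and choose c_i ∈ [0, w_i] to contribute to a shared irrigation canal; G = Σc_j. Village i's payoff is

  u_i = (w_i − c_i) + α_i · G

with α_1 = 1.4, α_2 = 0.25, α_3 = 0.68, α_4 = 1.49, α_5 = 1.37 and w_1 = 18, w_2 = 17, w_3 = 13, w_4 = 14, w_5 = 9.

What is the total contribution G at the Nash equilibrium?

41

∂u_i/∂c_i = α_i − 1, so village i contributes w_i if α_i > 1, else 0.
α_i > 1 for i ∈ {1, 4, 5}; NE contributions (18, 0, 0, 14, 9), G = 41.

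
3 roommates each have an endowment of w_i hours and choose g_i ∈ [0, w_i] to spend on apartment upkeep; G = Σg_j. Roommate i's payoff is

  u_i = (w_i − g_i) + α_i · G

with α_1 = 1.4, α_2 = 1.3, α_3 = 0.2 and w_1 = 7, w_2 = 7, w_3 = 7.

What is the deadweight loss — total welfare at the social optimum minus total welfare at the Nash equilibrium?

13.3

∂u_i/∂g_i = α_i − 1, so roommate i contributes w_i if α_i > 1, else 0.
α_i > 1 for i ∈ {1, 2}; NE contributions (7, 7, 0), G = 14.
W^NE = Σw_i − G^NE + (Σα_i)·G^NE = 21 + 1.9·14 = 47.6.
Planner: ∂(Σu_j)/∂g_i = Σα_j − 1 = 1.9 > 0, so everyone contributes w_i; G^SO = 21, W^SO = 21 + 1.9·21 = 60.9.
Deadweight loss = 13.3.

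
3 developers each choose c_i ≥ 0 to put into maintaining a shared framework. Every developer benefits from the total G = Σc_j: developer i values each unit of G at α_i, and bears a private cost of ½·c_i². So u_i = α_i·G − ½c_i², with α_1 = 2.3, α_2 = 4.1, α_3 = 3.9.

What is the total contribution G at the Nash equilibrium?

Developer i's FOC: ∂u_i/∂c_i = α_i − c_i = 0, so c_i* = α_i.
NE contributions = (2.3, 4.1, 3.9); G = 10.3.

10.3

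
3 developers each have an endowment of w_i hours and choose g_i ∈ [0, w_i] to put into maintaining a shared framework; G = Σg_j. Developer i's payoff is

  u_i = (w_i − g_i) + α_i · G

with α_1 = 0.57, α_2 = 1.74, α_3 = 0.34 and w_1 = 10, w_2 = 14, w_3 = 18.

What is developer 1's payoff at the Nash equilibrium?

∂u_i/∂g_i = α_i − 1, so developer i contributes w_i if α_i > 1, else 0.
α_i > 1 for i ∈ {2}; NE contributions (0, 14, 0), G = 14.
u_1 = (10 − 0) + 0.57·14 = 17.98.

17.98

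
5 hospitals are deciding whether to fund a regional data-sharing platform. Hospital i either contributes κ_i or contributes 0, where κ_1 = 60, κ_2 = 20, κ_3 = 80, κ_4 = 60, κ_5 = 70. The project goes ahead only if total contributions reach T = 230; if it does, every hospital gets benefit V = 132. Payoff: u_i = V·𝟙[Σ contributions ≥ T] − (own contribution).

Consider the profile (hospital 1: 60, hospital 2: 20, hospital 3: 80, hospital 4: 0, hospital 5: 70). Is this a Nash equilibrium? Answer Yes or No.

Yes

Total = 230 ≥ 230: provided.
Hospital 1 (pledges 60, payoff 72): dropping to 0 → total 170, payoff 0. No gain.
Hospital 2 (pledges 20, payoff 112): dropping to 0 → total 210, payoff 0. No gain.
Hospital 3 (pledges 80, payoff 52): dropping to 0 → total 150, payoff 0. No gain.
Hospital 4 (pledges 0, payoff 132): pledging 60 → total 290, payoff 72. No gain.
Hospital 5 (pledges 70, payoff 62): dropping to 0 → total 160, payoff 0. No gain.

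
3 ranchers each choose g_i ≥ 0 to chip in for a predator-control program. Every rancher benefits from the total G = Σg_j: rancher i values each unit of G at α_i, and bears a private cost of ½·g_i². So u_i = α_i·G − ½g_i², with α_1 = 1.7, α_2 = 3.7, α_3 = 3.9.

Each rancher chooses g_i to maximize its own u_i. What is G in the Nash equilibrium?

Rancher i's FOC: ∂u_i/∂g_i = α_i − g_i = 0, so g_i* = α_i.
NE contributions = (1.7, 3.7, 3.9); G = 9.3.

9.3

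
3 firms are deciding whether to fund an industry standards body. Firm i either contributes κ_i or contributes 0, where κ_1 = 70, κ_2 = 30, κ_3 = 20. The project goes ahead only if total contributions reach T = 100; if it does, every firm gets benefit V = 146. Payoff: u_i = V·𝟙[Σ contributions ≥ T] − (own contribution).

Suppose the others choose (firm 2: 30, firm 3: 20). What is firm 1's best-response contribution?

Others' total = 50. Contributing 70 brings total to 120 ≥ 100: gain V − κ_1 = 76.
Best response: 70.

70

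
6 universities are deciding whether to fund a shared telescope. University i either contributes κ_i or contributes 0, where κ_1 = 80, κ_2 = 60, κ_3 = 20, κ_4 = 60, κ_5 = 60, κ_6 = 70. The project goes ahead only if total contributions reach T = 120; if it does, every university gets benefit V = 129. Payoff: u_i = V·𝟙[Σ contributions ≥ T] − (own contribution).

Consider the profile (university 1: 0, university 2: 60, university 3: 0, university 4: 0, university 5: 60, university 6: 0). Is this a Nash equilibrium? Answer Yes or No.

Yes

Total = 120 ≥ 120: provided.
University 1 (pledges 0, payoff 129): pledging 80 → total 200, payoff 49. No gain.
University 2 (pledges 60, payoff 69): dropping to 0 → total 60, payoff 0. No gain.
University 3 (pledges 0, payoff 129): pledging 20 → total 140, payoff 109. No gain.
University 4 (pledges 0, payoff 129): pledging 60 → total 180, payoff 69. No gain.
University 5 (pledges 60, payoff 69): dropping to 0 → total 60, payoff 0. No gain.
University 6 (pledges 0, payoff 129): pledging 70 → total 190, payoff 59. No gain.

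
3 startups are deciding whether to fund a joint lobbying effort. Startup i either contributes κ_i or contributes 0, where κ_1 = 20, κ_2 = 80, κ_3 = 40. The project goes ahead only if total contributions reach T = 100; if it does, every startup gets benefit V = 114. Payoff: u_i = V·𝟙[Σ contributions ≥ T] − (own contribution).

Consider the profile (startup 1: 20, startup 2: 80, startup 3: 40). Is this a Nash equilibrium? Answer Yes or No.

Total = 140 ≥ 100: provided.
Startup 1 (pledges 20, payoff 94): dropping to 0 → total 120, payoff 114. Profitable deviation.

No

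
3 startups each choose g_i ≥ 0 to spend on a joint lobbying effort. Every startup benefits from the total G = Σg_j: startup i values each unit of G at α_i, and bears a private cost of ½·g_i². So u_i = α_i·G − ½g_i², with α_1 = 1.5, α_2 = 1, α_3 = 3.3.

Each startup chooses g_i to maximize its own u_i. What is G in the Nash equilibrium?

Startup i's FOC: ∂u_i/∂g_i = α_i − g_i = 0, so g_i* = α_i.
NE contributions = (1.5, 1, 3.3); G = 5.8.

5.8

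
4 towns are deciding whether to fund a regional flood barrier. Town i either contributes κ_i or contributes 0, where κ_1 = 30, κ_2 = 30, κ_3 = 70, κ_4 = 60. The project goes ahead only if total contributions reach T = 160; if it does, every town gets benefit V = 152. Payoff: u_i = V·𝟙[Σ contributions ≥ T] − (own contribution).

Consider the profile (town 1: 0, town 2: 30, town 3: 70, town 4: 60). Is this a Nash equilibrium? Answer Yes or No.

Yes

Total = 160 ≥ 160: provided.
Town 1 (pledges 0, payoff 152): pledging 30 → total 190, payoff 122. No gain.
Town 2 (pledges 30, payoff 122): dropping to 0 → total 130, payoff 0. No gain.
Town 3 (pledges 70, payoff 82): dropping to 0 → total 90, payoff 0. No gain.
Town 4 (pledges 60, payoff 92): dropping to 0 → total 100, payoff 0. No gain.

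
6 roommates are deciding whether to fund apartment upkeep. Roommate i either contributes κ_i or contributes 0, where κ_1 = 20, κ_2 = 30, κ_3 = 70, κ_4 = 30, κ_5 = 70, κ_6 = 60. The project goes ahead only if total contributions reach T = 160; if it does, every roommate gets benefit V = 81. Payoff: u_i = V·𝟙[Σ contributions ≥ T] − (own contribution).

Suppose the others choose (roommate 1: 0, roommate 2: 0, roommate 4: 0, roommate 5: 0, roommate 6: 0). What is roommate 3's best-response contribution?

0

Others' total = 0. Even contributing 70 gives 70 < 160: no benefit either way.
Best response: 0.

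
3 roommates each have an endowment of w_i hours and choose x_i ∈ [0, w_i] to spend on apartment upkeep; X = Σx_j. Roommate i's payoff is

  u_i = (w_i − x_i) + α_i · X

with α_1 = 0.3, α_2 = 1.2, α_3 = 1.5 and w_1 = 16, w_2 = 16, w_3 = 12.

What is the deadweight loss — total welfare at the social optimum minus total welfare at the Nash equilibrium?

∂u_i/∂x_i = α_i − 1, so roommate i contributes w_i if α_i > 1, else 0.
α_i > 1 for i ∈ {2, 3}; NE contributions (0, 16, 12), X = 28.
W^NE = Σw_i − X^NE + (Σα_i)·X^NE = 44 + 2·28 = 100.
Planner: ∂(Σu_j)/∂x_i = Σα_j − 1 = 2 > 0, so everyone contributes w_i; X^SO = 44, W^SO = 44 + 2·44 = 132.
Deadweight loss = 32.

32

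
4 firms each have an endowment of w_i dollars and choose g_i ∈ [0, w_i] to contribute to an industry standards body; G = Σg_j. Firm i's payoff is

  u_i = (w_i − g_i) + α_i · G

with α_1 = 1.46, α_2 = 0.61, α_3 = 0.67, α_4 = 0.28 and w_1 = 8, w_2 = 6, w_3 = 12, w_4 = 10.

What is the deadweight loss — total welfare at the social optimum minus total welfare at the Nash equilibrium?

56.56

∂u_i/∂g_i = α_i − 1, so firm i contributes w_i if α_i > 1, else 0.
α_i > 1 for i ∈ {1}; NE contributions (8, 0, 0, 0), G = 8.
W^NE = Σw_i − G^NE + (Σα_i)·G^NE = 36 + 2.02·8 = 52.16.
Planner: ∂(Σu_j)/∂g_i = Σα_j − 1 = 2.02 > 0, so everyone contributes w_i; G^SO = 36, W^SO = 36 + 2.02·36 = 108.72.
Deadweight loss = 56.56.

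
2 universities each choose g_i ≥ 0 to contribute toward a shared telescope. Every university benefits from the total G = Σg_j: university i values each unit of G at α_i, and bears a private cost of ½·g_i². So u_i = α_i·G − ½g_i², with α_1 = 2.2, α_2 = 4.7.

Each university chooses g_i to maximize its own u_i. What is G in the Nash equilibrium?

University i's FOC: ∂u_i/∂g_i = α_i − g_i = 0, so g_i* = α_i.
NE contributions = (2.2, 4.7); G = 6.9.

6.9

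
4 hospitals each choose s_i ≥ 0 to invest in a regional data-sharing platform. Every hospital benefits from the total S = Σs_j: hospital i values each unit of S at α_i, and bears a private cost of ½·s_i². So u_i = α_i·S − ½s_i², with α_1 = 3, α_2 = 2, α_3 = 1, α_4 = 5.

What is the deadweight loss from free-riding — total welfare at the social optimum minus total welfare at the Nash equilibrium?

140.5

Hospital i's FOC: ∂u_i/∂s_i = α_i − s_i = 0, so s_i* = α_i.
NE contributions = (3, 2, 1, 5); S = 11.
W^NE = (Σα)·S − ½Σα_i² = 11² − ½·39 = 101.5.
Planner sets s_i = Σα_j = 11 for every i, so S^SO = 4·11 = 44.
W^SO = (Σα)·S^SO − ½·4·(Σα)² = (4/2)·11² = 242.
Deadweight loss = W^SO − W^NE = 140.5.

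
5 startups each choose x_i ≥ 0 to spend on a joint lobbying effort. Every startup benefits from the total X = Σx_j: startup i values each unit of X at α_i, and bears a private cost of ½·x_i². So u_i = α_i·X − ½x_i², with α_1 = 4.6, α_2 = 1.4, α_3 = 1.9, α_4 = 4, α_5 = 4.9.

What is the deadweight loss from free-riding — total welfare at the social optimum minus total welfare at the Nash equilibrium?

Startup i's FOC: ∂u_i/∂x_i = α_i − x_i = 0, so x_i* = α_i.
NE contributions = (4.6, 1.4, 1.9, 4, 4.9); X = 16.8.
W^NE = (Σα)·X − ½Σα_i² = 16.8² − ½·66.74 = 248.87.
Planner sets x_i = Σα_j = 16.8 for every i, so X^SO = 5·16.8 = 84.
W^SO = (Σα)·X^SO − ½·5·(Σα)² = (5/2)·16.8² = 705.6.
Deadweight loss = W^SO − W^NE = 456.73.

456.73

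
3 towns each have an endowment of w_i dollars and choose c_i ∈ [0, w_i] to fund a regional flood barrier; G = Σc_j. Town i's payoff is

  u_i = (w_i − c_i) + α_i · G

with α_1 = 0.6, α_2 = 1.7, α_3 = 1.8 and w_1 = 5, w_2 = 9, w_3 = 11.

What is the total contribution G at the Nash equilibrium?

20

∂u_i/∂c_i = α_i − 1, so town i contributes w_i if α_i > 1, else 0.
α_i > 1 for i ∈ {2, 3}; NE contributions (0, 9, 11), G = 20.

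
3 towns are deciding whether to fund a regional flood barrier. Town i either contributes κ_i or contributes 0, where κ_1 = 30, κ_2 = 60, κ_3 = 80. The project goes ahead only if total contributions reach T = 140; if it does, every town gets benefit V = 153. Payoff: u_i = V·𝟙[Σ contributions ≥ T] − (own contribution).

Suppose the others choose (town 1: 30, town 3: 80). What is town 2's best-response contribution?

60

Others' total = 110. Contributing 60 brings total to 170 ≥ 140: gain V − κ_2 = 93.
Best response: 60.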